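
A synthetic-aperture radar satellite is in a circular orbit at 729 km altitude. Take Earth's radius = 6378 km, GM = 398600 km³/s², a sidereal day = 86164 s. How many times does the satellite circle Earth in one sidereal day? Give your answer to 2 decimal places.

Semi-major axis a = 6378 + 729 = 7107 km. Period T = 2π√(a³/μ) = 2π√(7107³/398600) = 5962.7 s = 99.38 min.
Orbits per sidereal day = 86164 / 5962.7 = 14.451.

14.45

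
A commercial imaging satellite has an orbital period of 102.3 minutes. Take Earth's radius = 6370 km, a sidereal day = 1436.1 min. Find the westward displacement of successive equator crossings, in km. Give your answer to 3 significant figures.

T = 102.3 min = 6138.0 s.
During one orbit Earth rotates (6138.0 / 86166) × 360° = 25.64°.
At the equator that is 25.64° × (2π·6370/360) km/° = 25.64 × 111.2 = 2851 km.

2850 km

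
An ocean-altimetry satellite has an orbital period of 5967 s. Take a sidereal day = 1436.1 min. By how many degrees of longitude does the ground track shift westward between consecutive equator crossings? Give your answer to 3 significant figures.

During one orbit Earth rotates (5967.0 / 86166) × 360° = 24.93°.

24.9°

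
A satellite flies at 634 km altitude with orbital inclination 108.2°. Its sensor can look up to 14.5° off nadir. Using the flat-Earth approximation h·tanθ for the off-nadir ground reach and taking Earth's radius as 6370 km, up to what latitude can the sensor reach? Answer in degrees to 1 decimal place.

73.3°

Retrograde orbit: the ground track reaches ±(180° − i) = ±(180 − 108.2) = ±71.8°.
Sensor half-swath on the ground ≈ 634·tan(14.5°) = 164 km = 1.47° of latitude.
Maximum observable latitude ≈ 71.8 + 1.47 = 73.3°.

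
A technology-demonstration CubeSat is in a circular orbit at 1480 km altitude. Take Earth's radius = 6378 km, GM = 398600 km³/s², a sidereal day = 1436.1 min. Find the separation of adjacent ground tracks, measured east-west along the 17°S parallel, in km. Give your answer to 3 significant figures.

3080 km

Semi-major axis a = 6378 + 1480 = 7858 km. Period T = 2π√(a³/μ) = 2π√(7858³/398600) = 6932.3 s = 115.54 min.
Node shift per orbit = (6932.3/86166) × 360° = 28.96°.
Equatorial spacing = 28.96 × 111.3 km/° = 3224 km.
At 17° latitude, spacing = 3224 × cos(17°) = 3083 km.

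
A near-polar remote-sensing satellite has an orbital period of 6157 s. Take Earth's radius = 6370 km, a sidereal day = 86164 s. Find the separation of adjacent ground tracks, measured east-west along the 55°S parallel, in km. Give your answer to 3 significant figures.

Node shift per orbit = (6157.0/86164) × 360° = 25.72°.
Equatorial spacing = 25.72 × 111.2 km/° = 2860 km.
At 55° latitude, spacing = 2860 × cos(55°) = 1640 km.

1640 km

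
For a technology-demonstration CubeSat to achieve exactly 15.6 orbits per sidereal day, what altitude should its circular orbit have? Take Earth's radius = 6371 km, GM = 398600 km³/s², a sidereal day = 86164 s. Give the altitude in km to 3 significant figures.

Required period T = 86164 / 15.6 = 5523.3 s.
From T = 2π√(a³/μ): a = (μ T²/4π²)^(1/3) = (398600 × 5523.3² / 4π²)^(1/3) = 6753 km.
Altitude h = a − R = 6753 − 6371 = 382 km.

382 km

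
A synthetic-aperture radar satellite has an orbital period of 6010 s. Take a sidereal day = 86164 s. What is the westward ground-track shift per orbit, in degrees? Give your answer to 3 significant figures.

During one orbit Earth rotates (6010.0 / 86164) × 360° = 25.11°.

25.1°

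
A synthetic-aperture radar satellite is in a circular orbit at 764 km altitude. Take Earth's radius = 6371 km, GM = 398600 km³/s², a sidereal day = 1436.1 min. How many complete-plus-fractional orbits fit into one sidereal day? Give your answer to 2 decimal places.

14.37

Semi-major axis a = 6371 + 764 = 7135 km. Period T = 2π√(a³/μ) = 2π√(7135³/398600) = 5997.9 s = 99.97 min.
Orbits per sidereal day = 86166 / 5997.9 = 14.366.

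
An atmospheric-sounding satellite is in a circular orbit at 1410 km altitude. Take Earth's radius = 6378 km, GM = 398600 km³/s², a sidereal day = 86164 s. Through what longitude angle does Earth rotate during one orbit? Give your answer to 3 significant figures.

Semi-major axis a = 6378 + 1410 = 7788 km. Period T = 2π√(a³/μ) = 2π√(7788³/398600) = 6839.9 s = 114.00 min.
During one orbit Earth rotates (6839.9 / 86164) × 360° = 28.58°.

28.6°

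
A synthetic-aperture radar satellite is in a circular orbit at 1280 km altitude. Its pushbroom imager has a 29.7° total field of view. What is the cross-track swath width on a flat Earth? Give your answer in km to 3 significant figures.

679 km

Half-angle = 29.7°/2 = 14.85°.
Swath width ≈ 2h·tan(θ/2) = 2 × 1280 × tan(14.85°) = 678.8 km.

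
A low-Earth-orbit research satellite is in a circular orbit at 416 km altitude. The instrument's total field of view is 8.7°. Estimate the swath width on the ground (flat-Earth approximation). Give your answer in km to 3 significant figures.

Half-angle = 8.7°/2 = 4.35°.
Swath width ≈ 2h·tan(θ/2) = 2 × 416 × tan(4.35°) = 63.3 km.

63.3 km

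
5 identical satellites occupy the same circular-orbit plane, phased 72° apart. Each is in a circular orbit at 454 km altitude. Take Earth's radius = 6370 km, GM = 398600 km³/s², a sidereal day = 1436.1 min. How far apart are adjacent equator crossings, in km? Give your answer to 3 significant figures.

Semi-major axis a = 6370 + 454 = 6824 km. Period T = 2π√(a³/μ) = 2π√(6824³/398600) = 5610.1 s = 93.50 min.
Single-satellite node shift = (5610.1/86166) × 360° = 23.44°.
With 5 satellites evenly phased, successive equator crossings are 23.44/5 = 4.688° apart.
That is 4.688 × 111.2 = 521 km at the equator.

521 km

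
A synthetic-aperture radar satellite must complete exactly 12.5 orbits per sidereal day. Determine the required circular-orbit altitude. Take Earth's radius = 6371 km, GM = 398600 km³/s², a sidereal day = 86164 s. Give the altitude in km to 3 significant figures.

1460 km

Required period T = 86164 / 12.5 = 6893.1 s.
From T = 2π√(a³/μ): a = (μ T²/4π²)^(1/3) = (398600 × 6893.1² / 4π²)^(1/3) = 7828 km.
Altitude h = a − R = 7828 − 6371 = 1457 km.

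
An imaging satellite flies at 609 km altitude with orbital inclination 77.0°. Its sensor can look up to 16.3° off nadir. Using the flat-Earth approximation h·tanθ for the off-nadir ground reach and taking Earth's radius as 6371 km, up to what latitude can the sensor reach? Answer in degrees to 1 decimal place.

78.6°

For a prograde orbit the ground track reaches latitude ±i = ±77.0°.
Sensor half-swath on the ground ≈ 609·tan(16.3°) = 178 km = 1.60° of latitude.
Maximum observable latitude ≈ 77.0 + 1.60 = 78.6°.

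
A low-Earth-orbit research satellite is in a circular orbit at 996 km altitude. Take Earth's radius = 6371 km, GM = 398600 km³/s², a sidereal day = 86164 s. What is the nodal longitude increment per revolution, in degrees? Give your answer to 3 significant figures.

Semi-major axis a = 6371 + 996 = 7367 km. Period T = 2π√(a³/μ) = 2π√(7367³/398600) = 6292.8 s = 104.88 min.
During one orbit Earth rotates (6292.8 / 86164) × 360° = 26.29°.

26.3°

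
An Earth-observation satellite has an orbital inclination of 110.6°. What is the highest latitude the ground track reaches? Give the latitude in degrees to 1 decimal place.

69.4°

Retrograde orbit: the ground track reaches ±(180° − i) = ±(180 − 110.6) = ±69.4°.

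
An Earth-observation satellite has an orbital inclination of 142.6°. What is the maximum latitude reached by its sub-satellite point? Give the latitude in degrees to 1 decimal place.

Retrograde orbit: the ground track reaches ±(180° − i) = ±(180 − 142.6) = ±37.4°.

37.4°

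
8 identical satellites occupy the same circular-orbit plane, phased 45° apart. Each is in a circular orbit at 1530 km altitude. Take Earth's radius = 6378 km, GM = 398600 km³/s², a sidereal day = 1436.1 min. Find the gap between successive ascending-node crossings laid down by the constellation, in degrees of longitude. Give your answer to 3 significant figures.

Semi-major axis a = 6378 + 1530 = 7908 km. Period T = 2π√(a³/μ) = 2π√(7908³/398600) = 6998.6 s = 116.64 min.
Single-satellite node shift = (6998.6/86166) × 360° = 29.24°.
With 8 satellites evenly phased, successive equator crossings are 29.24/8 = 3.655° apart.

3.66°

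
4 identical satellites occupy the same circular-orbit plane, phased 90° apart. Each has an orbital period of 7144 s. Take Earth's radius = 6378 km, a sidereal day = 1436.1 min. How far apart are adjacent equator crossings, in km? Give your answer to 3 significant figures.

Single-satellite node shift = (7144.0/86166) × 360° = 29.85°.
With 4 satellites evenly phased, successive equator crossings are 29.85/4 = 7.462° apart.
That is 7.462 × 111.3 = 831 km at the equator.

831 km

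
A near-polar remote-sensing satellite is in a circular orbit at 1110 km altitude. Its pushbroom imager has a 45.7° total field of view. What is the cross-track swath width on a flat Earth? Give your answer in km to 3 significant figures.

935 km

Half-angle = 45.7°/2 = 22.85°.
Swath width ≈ 2h·tan(θ/2) = 2 × 1110 × tan(22.85°) = 935.5 km.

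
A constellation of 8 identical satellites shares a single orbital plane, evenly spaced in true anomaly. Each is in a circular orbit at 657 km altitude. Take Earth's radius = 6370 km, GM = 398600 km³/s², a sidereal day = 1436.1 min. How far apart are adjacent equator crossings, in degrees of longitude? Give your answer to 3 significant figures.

3.06°

Semi-major axis a = 6370 + 657 = 7027 km. Period T = 2π√(a³/μ) = 2π√(7027³/398600) = 5862.3 s = 97.70 min.
Single-satellite node shift = (5862.3/86166) × 360° = 24.49°.
With 8 satellites evenly phased, successive equator crossings are 24.49/8 = 3.062° apart.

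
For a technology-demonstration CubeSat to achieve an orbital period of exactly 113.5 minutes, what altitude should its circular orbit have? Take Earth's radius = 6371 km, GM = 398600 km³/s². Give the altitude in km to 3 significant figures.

1390 km

T = 113.5 min = 6810.0 s.
From T = 2π√(a³/μ): a = (μ T²/4π²)^(1/3) = (398600 × 6810.0² / 4π²)^(1/3) = 7765 km.
Altitude h = a − R = 7765 − 6371 = 1394 km.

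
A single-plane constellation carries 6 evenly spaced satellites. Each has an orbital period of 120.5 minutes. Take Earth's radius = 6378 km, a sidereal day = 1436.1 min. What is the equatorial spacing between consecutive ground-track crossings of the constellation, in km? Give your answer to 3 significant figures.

T = 120.5 min = 7230.0 s.
Single-satellite node shift = (7230.0/86166) × 360° = 30.21°.
With 6 satellites evenly phased, successive equator crossings are 30.21/6 = 5.034° apart.
That is 5.034 × 111.3 = 560 km at the equator.

560 km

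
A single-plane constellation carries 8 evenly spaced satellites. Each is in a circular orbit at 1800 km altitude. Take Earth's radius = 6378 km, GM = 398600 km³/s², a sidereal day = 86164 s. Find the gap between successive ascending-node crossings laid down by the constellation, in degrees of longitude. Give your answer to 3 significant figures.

3.84°

Semi-major axis a = 6378 + 1800 = 8178 km. Period T = 2π√(a³/μ) = 2π√(8178³/398600) = 7360.1 s = 122.67 min.
Single-satellite node shift = (7360.1/86164) × 360° = 30.75°.
With 8 satellites evenly phased, successive equator crossings are 30.75/8 = 3.844° apart.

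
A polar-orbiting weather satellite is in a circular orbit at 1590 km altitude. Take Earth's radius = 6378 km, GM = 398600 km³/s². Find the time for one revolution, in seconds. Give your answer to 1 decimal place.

7078.4 seconds

Semi-major axis a = 6378 + 1590 = 7968 km. Period T = 2π√(a³/μ) = 2π√(7968³/398600) = 7078.4 s = 117.97 min.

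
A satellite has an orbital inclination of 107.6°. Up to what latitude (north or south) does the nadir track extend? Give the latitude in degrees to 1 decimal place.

Retrograde orbit: the ground track reaches ±(180° − i) = ±(180 − 107.6) = ±72.4°.

72.4°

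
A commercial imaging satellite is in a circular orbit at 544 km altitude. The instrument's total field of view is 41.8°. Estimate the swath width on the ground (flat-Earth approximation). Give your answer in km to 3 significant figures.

415 km

Half-angle = 41.8°/2 = 20.9°.
Swath width ≈ 2h·tan(θ/2) = 2 × 544 × tan(20.9°) = 415.5 km.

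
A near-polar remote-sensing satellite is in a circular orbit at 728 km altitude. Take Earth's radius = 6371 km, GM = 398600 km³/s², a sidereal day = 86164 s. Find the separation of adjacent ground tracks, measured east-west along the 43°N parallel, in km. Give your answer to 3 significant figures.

2020 km

Semi-major axis a = 6371 + 728 = 7099 km. Period T = 2π√(a³/μ) = 2π√(7099³/398600) = 5952.6 s = 99.21 min.
Node shift per orbit = (5952.6/86164) × 360° = 24.87°.
Equatorial spacing = 24.87 × 111.2 km/° = 2765 km.
At 43° latitude, spacing = 2765 × cos(43°) = 2023 km.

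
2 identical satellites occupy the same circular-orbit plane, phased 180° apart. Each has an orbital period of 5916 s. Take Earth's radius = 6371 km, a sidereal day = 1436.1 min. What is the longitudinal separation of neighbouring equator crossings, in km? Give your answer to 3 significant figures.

Single-satellite node shift = (5916.0/86166) × 360° = 24.72°.
With 2 satellites evenly phased, successive equator crossings are 24.72/2 = 12.358° apart.
That is 12.358 × 111.2 = 1374 km at the equator.

1370 km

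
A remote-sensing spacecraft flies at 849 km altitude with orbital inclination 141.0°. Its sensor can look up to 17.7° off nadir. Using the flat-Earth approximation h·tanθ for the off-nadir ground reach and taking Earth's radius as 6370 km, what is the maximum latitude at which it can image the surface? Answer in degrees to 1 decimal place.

41.4°

Retrograde orbit: the ground track reaches ±(180° − i) = ±(180 − 141.0) = ±39.0°.
Sensor half-swath on the ground ≈ 849·tan(17.7°) = 271 km = 2.44° of latitude.
Maximum observable latitude ≈ 39.0 + 2.44 = 41.4°.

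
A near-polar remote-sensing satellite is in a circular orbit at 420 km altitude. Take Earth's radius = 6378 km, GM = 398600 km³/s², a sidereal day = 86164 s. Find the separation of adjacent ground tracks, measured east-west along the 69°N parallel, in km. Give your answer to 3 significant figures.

Semi-major axis a = 6378 + 420 = 6798 km. Period T = 2π√(a³/μ) = 2π√(6798³/398600) = 5578.1 s = 92.97 min.
Node shift per orbit = (5578.1/86164) × 360° = 23.31°.
Equatorial spacing = 23.31 × 111.3 km/° = 2594 km.
At 69° latitude, spacing = 2594 × cos(69°) = 930 km.

930 km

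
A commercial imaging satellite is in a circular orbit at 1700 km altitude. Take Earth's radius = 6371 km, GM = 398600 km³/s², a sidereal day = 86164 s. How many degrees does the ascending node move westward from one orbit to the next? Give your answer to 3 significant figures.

30.1°

Semi-major axis a = 6371 + 1700 = 8071 km. Period T = 2π√(a³/μ) = 2π√(8071³/398600) = 7216.1 s = 120.27 min.
During one orbit Earth rotates (7216.1 / 86164) × 360° = 30.15°.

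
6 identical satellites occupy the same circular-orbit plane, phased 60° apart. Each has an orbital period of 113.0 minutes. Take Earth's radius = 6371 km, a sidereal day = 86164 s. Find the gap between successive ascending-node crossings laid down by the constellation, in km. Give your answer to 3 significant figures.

T = 113.0 min = 6780.0 s.
Single-satellite node shift = (6780.0/86164) × 360° = 28.33°.
With 6 satellites evenly phased, successive equator crossings are 28.33/6 = 4.721° apart.
That is 4.721 × 111.2 = 525 km at the equator.

525 km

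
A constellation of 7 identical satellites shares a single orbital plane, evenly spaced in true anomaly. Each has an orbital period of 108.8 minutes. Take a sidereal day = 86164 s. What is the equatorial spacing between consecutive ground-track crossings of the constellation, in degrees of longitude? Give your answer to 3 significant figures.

T = 108.8 min = 6528.0 s.
Single-satellite node shift = (6528.0/86164) × 360° = 27.27°.
With 7 satellites evenly phased, successive equator crossings are 27.27/7 = 3.896° apart.

3.90°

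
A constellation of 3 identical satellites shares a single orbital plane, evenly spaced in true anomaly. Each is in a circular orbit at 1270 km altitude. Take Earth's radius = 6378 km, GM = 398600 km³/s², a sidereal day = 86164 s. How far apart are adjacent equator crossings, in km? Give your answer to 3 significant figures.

1030 km

Semi-major axis a = 6378 + 1270 = 7648 km. Period T = 2π√(a³/μ) = 2π√(7648³/398600) = 6656.3 s = 110.94 min.
Single-satellite node shift = (6656.3/86164) × 360° = 27.81°.
With 3 satellites evenly phased, successive equator crossings are 27.81/3 = 9.270° apart.
That is 9.270 × 111.3 = 1032 km at the equator.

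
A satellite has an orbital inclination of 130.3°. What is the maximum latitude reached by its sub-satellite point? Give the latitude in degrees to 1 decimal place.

Retrograde orbit: the ground track reaches ±(180° − i) = ±(180 − 130.3) = ±49.7°.

49.7°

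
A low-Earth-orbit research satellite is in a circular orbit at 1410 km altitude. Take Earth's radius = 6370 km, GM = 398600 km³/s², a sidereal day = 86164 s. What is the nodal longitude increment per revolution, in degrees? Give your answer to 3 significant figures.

Semi-major axis a = 6370 + 1410 = 7780 km. Period T = 2π√(a³/μ) = 2π√(7780³/398600) = 6829.4 s = 113.82 min.
During one orbit Earth rotates (6829.4 / 86164) × 360° = 28.53°.

28.5°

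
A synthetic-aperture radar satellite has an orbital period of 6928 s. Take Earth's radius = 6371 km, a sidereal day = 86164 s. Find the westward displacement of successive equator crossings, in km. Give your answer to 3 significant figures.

During one orbit Earth rotates (6928.0 / 86164) × 360° = 28.95°.
At the equator that is 28.95° × (2π·6371/360) km/° = 28.95 × 111.2 = 3219 km.

3220 km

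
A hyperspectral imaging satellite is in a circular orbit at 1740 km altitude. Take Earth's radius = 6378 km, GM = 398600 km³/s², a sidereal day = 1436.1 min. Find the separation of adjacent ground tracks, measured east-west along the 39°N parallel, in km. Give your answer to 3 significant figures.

2630 km

Semi-major axis a = 6378 + 1740 = 8118 km. Period T = 2π√(a³/μ) = 2π√(8118³/398600) = 7279.2 s = 121.32 min.
Node shift per orbit = (7279.2/86166) × 360° = 30.41°.
Equatorial spacing = 30.41 × 111.3 km/° = 3385 km.
At 39° latitude, spacing = 3385 × cos(39°) = 2631 km.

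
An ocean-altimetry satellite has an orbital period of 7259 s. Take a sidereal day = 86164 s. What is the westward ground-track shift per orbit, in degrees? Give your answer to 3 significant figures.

30.3°

During one orbit Earth rotates (7259.0 / 86164) × 360° = 30.33°.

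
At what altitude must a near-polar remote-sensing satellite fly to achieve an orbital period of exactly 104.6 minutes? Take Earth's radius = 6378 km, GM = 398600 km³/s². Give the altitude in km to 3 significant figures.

T = 104.6 min = 6276.0 s.
From T = 2π√(a³/μ): a = (μ T²/4π²)^(1/3) = (398600 × 6276.0² / 4π²)^(1/3) = 7354 km.
Altitude h = a − R = 7354 − 6378 = 976 km.

976 km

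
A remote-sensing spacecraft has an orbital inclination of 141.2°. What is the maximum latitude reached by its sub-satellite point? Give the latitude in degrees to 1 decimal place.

38.8°

Retrograde orbit: the ground track reaches ±(180° − i) = ±(180 − 141.2) = ±38.8°.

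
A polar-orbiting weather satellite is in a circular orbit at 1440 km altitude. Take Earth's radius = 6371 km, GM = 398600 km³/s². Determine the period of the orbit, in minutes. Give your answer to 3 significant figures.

Semi-major axis a = 6371 + 1440 = 7811 km. Period T = 2π√(a³/μ) = 2π√(7811³/398600) = 6870.2 s = 114.50 min.

115 min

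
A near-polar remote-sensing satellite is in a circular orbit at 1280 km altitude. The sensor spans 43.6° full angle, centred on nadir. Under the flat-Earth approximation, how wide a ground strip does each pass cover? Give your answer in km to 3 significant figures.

Half-angle = 43.6°/2 = 21.8°.
Swath width ≈ 2h·tan(θ/2) = 2 × 1280 × tan(21.8°) = 1023.9 km.

1020 km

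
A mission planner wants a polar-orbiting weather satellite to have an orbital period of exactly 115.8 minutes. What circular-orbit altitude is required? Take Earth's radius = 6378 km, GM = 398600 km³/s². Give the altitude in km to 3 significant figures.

1490 km

T = 115.8 min = 6948.0 s.
From T = 2π√(a³/μ): a = (μ T²/4π²)^(1/3) = (398600 × 6948.0² / 4π²)^(1/3) = 7870 km.
Altitude h = a − R = 7870 − 6378 = 1492 km.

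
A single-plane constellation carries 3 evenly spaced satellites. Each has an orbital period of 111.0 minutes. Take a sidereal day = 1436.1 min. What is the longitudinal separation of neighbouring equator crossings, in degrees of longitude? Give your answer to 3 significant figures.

T = 111.0 min = 6660.0 s.
Single-satellite node shift = (6660.0/86166) × 360° = 27.83°.
With 3 satellites evenly phased, successive equator crossings are 27.83/3 = 9.275° apart.

9.28°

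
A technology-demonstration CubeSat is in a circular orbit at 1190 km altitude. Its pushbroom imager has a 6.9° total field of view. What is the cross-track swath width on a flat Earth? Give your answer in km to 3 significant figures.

Half-angle = 6.9°/2 = 3.45°.
Swath width ≈ 2h·tan(θ/2) = 2 × 1190 × tan(3.45°) = 143.5 km.

143 km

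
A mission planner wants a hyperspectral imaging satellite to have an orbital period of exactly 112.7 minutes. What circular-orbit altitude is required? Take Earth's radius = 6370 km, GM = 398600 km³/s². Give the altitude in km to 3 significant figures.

1360 km

T = 112.7 min = 6762.0 s.
From T = 2π√(a³/μ): a = (μ T²/4π²)^(1/3) = (398600 × 6762.0² / 4π²)^(1/3) = 7729 km.
Altitude h = a − R = 7729 − 6370 = 1359 km.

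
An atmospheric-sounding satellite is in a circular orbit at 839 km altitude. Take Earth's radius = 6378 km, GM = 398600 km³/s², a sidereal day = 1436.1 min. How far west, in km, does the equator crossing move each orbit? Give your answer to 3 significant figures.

Semi-major axis a = 6378 + 839 = 7217 km. Period T = 2π√(a³/μ) = 2π√(7217³/398600) = 6101.6 s = 101.69 min.
During one orbit Earth rotates (6101.6 / 86166) × 360° = 25.49°.
At the equator that is 25.49° × (2π·6378/360) km/° = 25.49 × 111.3 = 2838 km.

2840 km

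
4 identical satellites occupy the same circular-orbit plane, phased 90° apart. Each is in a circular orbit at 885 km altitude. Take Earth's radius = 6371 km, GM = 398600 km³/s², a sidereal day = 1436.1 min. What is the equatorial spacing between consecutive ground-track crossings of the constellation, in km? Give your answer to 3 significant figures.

Semi-major axis a = 6371 + 885 = 7256 km. Period T = 2π√(a³/μ) = 2π√(7256³/398600) = 6151.2 s = 102.52 min.
Single-satellite node shift = (6151.2/86166) × 360° = 25.70°.
With 4 satellites evenly phased, successive equator crossings are 25.70/4 = 6.425° apart.
That is 6.425 × 111.2 = 714 km at the equator.

714 km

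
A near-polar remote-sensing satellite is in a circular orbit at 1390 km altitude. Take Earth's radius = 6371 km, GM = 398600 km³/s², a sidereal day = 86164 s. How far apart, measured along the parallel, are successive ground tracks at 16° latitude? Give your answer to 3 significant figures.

3040 km

Semi-major axis a = 6371 + 1390 = 7761 km. Period T = 2π√(a³/μ) = 2π√(7761³/398600) = 6804.4 s = 113.41 min.
Node shift per orbit = (6804.4/86164) × 360° = 28.43°.
Equatorial spacing = 28.43 × 111.2 km/° = 3161 km.
At 16° latitude, spacing = 3161 × cos(16°) = 3039 km.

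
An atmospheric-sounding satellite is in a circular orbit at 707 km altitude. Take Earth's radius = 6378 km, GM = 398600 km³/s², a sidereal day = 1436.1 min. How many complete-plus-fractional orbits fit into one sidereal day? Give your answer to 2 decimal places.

14.52

Semi-major axis a = 6378 + 707 = 7085 km. Period T = 2π√(a³/μ) = 2π√(7085³/398600) = 5935.0 s = 98.92 min.
Orbits per sidereal day = 86166 / 5935.0 = 14.518.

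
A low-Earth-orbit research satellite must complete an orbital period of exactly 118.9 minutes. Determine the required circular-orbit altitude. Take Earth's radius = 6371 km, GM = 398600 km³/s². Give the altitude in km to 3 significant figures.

1640 km

T = 118.9 min = 7134.0 s.
From T = 2π√(a³/μ): a = (μ T²/4π²)^(1/3) = (398600 × 7134.0² / 4π²)^(1/3) = 8010 km.
Altitude h = a − R = 8010 − 6371 = 1639 km.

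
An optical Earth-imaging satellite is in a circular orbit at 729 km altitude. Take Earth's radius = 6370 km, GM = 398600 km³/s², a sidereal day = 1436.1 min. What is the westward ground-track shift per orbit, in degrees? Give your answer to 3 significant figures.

24.9°

Semi-major axis a = 6370 + 729 = 7099 km. Period T = 2π√(a³/μ) = 2π√(7099³/398600) = 5952.6 s = 99.21 min.
During one orbit Earth rotates (5952.6 / 86166) × 360° = 24.87°.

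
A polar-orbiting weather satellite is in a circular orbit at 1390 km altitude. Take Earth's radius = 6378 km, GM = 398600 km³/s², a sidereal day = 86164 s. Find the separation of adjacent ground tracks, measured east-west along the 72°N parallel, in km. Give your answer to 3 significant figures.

979 km

Semi-major axis a = 6378 + 1390 = 7768 km. Period T = 2π√(a³/μ) = 2π√(7768³/398600) = 6813.6 s = 113.56 min.
Node shift per orbit = (6813.6/86164) × 360° = 28.47°.
Equatorial spacing = 28.47 × 111.3 km/° = 3169 km.
At 72° latitude, spacing = 3169 × cos(72°) = 979 km.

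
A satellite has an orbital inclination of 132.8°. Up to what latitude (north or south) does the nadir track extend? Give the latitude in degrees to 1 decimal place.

Retrograde orbit: the ground track reaches ±(180° − i) = ±(180 − 132.8) = ±47.2°.

47.2°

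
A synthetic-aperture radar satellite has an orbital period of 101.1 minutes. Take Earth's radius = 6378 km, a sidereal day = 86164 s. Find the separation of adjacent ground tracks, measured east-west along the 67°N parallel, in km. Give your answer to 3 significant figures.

1100 km

T = 101.1 min = 6066.0 s.
Node shift per orbit = (6066.0/86164) × 360° = 25.34°.
Equatorial spacing = 25.34 × 111.3 km/° = 2821 km.
At 67° latitude, spacing = 2821 × cos(67°) = 1102 km.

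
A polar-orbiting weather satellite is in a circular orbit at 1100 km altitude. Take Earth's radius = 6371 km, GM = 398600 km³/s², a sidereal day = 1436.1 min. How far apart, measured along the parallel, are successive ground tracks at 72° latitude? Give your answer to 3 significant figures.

923 km

Semi-major axis a = 6371 + 1100 = 7471 km. Period T = 2π√(a³/μ) = 2π√(7471³/398600) = 6426.6 s = 107.11 min.
Node shift per orbit = (6426.6/86166) × 360° = 26.85°.
Equatorial spacing = 26.85 × 111.2 km/° = 2986 km.
At 72° latitude, spacing = 2986 × cos(72°) = 923 km.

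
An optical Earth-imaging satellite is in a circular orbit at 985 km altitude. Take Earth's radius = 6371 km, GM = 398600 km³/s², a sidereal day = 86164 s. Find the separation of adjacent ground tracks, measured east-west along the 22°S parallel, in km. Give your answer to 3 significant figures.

2700 km

Semi-major axis a = 6371 + 985 = 7356 km. Period T = 2π√(a³/μ) = 2π√(7356³/398600) = 6278.8 s = 104.65 min.
Node shift per orbit = (6278.8/86164) × 360° = 26.23°.
Equatorial spacing = 26.23 × 111.2 km/° = 2917 km.
At 22° latitude, spacing = 2917 × cos(22°) = 2705 km.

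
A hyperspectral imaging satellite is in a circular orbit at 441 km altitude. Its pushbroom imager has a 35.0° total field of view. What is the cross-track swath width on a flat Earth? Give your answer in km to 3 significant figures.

278 km

Half-angle = 35.0°/2 = 17.5°.
Swath width ≈ 2h·tan(θ/2) = 2 × 441 × tan(17.5°) = 278.1 km.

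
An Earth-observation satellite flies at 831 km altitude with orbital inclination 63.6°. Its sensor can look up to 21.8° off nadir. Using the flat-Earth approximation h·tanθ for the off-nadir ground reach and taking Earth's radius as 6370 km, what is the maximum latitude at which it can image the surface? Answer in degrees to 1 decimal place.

66.6°

For a prograde orbit the ground track reaches latitude ±i = ±63.6°.
Sensor half-swath on the ground ≈ 831·tan(21.8°) = 332 km = 2.99° of latitude.
Maximum observable latitude ≈ 63.6 + 2.99 = 66.6°.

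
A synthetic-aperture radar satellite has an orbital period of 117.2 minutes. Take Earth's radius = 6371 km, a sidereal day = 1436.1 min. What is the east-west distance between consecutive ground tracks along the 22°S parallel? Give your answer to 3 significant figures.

T = 117.2 min = 7032.0 s.
Node shift per orbit = (7032.0/86166) × 360° = 29.38°.
Equatorial spacing = 29.38 × 111.2 km/° = 3267 km.
At 22° latitude, spacing = 3267 × cos(22°) = 3029 km.

3030 km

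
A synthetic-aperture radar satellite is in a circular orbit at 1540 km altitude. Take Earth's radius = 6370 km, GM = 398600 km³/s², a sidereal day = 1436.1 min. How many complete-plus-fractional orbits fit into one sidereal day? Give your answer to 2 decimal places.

Semi-major axis a = 6370 + 1540 = 7910 km. Period T = 2π√(a³/μ) = 2π√(7910³/398600) = 7001.3 s = 116.69 min.
Orbits per sidereal day = 86166 / 7001.3 = 12.307.

12.31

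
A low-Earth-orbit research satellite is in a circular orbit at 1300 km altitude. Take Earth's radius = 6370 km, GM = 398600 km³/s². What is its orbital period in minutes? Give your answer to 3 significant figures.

111 min

Semi-major axis a = 6370 + 1300 = 7670 km. Period T = 2π√(a³/μ) = 2π√(7670³/398600) = 6685.0 s = 111.42 min.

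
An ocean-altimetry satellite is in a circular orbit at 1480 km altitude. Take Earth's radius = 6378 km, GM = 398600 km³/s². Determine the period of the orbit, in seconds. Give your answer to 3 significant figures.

Semi-major axis a = 6378 + 1480 = 7858 km. Period T = 2π√(a³/μ) = 2π√(7858³/398600) = 6932.3 s = 115.54 min.

6930 seconds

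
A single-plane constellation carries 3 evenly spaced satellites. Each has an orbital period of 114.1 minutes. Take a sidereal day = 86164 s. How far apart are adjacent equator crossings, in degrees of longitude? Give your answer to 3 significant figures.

9.53°

T = 114.1 min = 6846.0 s.
Single-satellite node shift = (6846.0/86164) × 360° = 28.60°.
With 3 satellites evenly phased, successive equator crossings are 28.60/3 = 9.534° apart.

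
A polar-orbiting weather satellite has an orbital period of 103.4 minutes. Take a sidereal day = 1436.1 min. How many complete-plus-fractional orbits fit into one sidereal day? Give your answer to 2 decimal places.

T = 103.4 min = 6204.0 s.
Orbits per sidereal day = 86166 / 6204.0 = 13.889.

13.89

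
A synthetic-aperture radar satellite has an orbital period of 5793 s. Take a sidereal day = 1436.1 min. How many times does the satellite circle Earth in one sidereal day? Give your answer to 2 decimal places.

Orbits per sidereal day = 86166 / 5793.0 = 14.874.

14.87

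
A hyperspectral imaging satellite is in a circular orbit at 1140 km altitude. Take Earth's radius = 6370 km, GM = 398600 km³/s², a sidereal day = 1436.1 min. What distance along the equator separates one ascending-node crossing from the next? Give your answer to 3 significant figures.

3010 km

Semi-major axis a = 6370 + 1140 = 7510 km. Period T = 2π√(a³/μ) = 2π√(7510³/398600) = 6477.0 s = 107.95 min.
During one orbit Earth rotates (6477.0 / 86166) × 360° = 27.06°.
At the equator that is 27.06° × (2π·6370/360) km/° = 27.06 × 111.2 = 3009 km.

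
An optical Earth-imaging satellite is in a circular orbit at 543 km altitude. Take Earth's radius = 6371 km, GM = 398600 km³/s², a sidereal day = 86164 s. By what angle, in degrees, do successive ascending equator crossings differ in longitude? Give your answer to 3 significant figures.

Semi-major axis a = 6371 + 543 = 6914 km. Period T = 2π√(a³/μ) = 2π√(6914³/398600) = 5721.4 s = 95.36 min.
During one orbit Earth rotates (5721.4 / 86164) × 360° = 23.90°.

23.9°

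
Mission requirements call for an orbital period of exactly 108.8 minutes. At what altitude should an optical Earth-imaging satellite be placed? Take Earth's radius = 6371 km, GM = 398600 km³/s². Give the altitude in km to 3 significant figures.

1180 km

T = 108.8 min = 6528.0 s.
From T = 2π√(a³/μ): a = (μ T²/4π²)^(1/3) = (398600 × 6528.0² / 4π²)^(1/3) = 7549 km.
Altitude h = a − R = 7549 − 6371 = 1178 km.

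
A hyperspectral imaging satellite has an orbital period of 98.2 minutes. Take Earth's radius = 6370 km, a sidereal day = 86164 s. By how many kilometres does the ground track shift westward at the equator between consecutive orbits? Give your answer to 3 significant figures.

2740 km

T = 98.2 min = 5892.0 s.
During one orbit Earth rotates (5892.0 / 86164) × 360° = 24.62°.
At the equator that is 24.62° × (2π·6370/360) km/° = 24.62 × 111.2 = 2737 km.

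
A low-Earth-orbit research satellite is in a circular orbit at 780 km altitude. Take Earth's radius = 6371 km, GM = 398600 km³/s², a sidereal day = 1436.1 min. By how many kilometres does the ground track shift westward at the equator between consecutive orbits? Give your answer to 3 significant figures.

2800 km

Semi-major axis a = 6371 + 780 = 7151 km. Period T = 2π√(a³/μ) = 2π√(7151³/398600) = 6018.1 s = 100.30 min.
During one orbit Earth rotates (6018.1 / 86166) × 360° = 25.14°.
At the equator that is 25.14° × (2π·6371/360) km/° = 25.14 × 111.2 = 2796 km.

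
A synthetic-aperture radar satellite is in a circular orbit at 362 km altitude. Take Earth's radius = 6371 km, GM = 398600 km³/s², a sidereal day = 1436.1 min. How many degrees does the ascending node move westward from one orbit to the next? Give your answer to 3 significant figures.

23.0°

Semi-major axis a = 6371 + 362 = 6733 km. Period T = 2π√(a³/μ) = 2π√(6733³/398600) = 5498.2 s = 91.64 min.
During one orbit Earth rotates (5498.2 / 86166) × 360° = 22.97°.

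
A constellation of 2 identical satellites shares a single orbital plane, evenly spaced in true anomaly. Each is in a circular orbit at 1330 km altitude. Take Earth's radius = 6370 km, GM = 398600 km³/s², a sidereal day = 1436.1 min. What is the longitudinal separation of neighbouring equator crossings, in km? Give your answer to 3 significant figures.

1560 km

Semi-major axis a = 6370 + 1330 = 7700 km. Period T = 2π√(a³/μ) = 2π√(7700³/398600) = 6724.3 s = 112.07 min.
Single-satellite node shift = (6724.3/86166) × 360° = 28.09°.
With 2 satellites evenly phased, successive equator crossings are 28.09/2 = 14.047° apart.
That is 14.047 × 111.2 = 1562 km at the equator.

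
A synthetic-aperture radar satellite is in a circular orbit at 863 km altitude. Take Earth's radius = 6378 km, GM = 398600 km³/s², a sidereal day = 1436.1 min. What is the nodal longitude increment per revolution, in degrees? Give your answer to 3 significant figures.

25.6°

Semi-major axis a = 6378 + 863 = 7241 km. Period T = 2π√(a³/μ) = 2π√(7241³/398600) = 6132.1 s = 102.20 min.
During one orbit Earth rotates (6132.1 / 86166) × 360° = 25.62°.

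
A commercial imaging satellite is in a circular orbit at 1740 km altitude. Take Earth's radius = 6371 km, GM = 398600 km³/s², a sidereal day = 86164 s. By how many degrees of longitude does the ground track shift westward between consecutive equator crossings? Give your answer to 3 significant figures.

Semi-major axis a = 6371 + 1740 = 8111 km. Period T = 2π√(a³/μ) = 2π√(8111³/398600) = 7269.8 s = 121.16 min.
During one orbit Earth rotates (7269.8 / 86164) × 360° = 30.37°.

30.4°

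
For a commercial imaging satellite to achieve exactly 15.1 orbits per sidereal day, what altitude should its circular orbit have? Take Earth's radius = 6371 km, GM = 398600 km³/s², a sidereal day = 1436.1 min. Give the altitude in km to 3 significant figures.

531 km

Required period T = 86166 / 15.1 = 5706.4 s.
From T = 2π√(a³/μ): a = (μ T²/4π²)^(1/3) = (398600 × 5706.4² / 4π²)^(1/3) = 6902 km.
Altitude h = a − R = 6902 − 6371 = 531 km.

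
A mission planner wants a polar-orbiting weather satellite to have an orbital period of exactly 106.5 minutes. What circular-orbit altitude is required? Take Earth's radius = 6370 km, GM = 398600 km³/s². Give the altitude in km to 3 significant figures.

1070 km

T = 106.5 min = 6390.0 s.
From T = 2π√(a³/μ): a = (μ T²/4π²)^(1/3) = (398600 × 6390.0² / 4π²)^(1/3) = 7443 km.
Altitude h = a − R = 7443 − 6370 = 1073 km.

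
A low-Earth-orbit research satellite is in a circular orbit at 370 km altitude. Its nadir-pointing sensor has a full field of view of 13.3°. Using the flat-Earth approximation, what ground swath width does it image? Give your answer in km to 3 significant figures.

Half-angle = 13.3°/2 = 6.65°.
Swath width ≈ 2h·tan(θ/2) = 2 × 370 × tan(6.65°) = 86.3 km.

86.3 km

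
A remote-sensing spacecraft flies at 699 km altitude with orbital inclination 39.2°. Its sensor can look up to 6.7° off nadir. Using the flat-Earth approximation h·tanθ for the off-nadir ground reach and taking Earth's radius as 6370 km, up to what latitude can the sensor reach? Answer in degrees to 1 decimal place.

For a prograde orbit the ground track reaches latitude ±i = ±39.2°.
Sensor half-swath on the ground ≈ 699·tan(6.7°) = 82 km = 0.74° of latitude.
Maximum observable latitude ≈ 39.2 + 0.74 = 39.9°.

39.9°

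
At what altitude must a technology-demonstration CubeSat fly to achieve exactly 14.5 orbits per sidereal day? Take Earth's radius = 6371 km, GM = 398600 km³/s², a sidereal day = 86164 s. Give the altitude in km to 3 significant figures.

Required period T = 86164 / 14.5 = 5942.3 s.
From T = 2π√(a³/μ): a = (μ T²/4π²)^(1/3) = (398600 × 5942.3² / 4π²)^(1/3) = 7091 km.
Altitude h = a − R = 7091 − 6371 = 720 km.

720 km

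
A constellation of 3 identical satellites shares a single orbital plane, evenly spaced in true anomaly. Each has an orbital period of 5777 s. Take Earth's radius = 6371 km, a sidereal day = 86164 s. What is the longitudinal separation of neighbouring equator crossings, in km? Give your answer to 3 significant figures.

895 km

Single-satellite node shift = (5777.0/86164) × 360° = 24.14°.
With 3 satellites evenly phased, successive equator crossings are 24.14/3 = 8.046° apart.
That is 8.046 × 111.2 = 895 km at the equator.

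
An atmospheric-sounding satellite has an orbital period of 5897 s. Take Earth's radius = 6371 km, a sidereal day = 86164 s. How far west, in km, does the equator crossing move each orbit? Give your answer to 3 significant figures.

2740 km

During one orbit Earth rotates (5897.0 / 86164) × 360° = 24.64°.
At the equator that is 24.64° × (2π·6371/360) km/° = 24.64 × 111.2 = 2740 km.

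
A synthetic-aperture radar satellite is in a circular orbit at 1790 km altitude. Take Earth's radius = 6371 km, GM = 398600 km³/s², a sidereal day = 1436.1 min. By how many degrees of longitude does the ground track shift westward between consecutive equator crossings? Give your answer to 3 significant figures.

Semi-major axis a = 6371 + 1790 = 8161 km. Period T = 2π√(a³/μ) = 2π√(8161³/398600) = 7337.1 s = 122.29 min.
During one orbit Earth rotates (7337.1 / 86166) × 360° = 30.65°.

30.7°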